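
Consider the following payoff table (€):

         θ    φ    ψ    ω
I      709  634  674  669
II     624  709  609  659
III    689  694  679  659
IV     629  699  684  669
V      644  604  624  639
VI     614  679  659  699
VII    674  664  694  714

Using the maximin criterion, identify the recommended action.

Row minima: I=634, II=609, III=659, IV=629, V=604, VI=614, VII=664
Best worst-case = 664 → VII.

VII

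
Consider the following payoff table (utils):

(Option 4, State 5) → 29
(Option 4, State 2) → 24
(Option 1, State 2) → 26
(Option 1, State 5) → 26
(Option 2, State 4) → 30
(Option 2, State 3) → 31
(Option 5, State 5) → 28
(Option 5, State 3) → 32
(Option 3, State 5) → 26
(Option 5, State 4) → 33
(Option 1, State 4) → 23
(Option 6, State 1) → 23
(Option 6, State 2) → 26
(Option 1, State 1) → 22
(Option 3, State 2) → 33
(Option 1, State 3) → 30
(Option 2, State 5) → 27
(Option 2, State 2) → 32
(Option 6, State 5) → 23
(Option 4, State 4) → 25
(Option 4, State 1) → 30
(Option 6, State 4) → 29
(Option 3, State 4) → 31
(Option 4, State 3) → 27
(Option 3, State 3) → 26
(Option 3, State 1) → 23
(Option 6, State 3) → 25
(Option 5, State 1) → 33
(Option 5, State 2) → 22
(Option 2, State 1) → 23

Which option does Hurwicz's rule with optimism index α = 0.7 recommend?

Option 3

Option 1: 0.7·30 + 0.3·22 = 27.6
Option 2: 0.7·32 + 0.3·23 = 29.3
Option 3: 0.7·33 + 0.3·23 = 30
Option 4: 0.7·30 + 0.3·24 = 28.2
Option 5: 0.7·33 + 0.3·22 = 29.7
Option 6: 0.7·29 + 0.3·23 = 27.2
Highest Hurwicz score = 30 → Option 3.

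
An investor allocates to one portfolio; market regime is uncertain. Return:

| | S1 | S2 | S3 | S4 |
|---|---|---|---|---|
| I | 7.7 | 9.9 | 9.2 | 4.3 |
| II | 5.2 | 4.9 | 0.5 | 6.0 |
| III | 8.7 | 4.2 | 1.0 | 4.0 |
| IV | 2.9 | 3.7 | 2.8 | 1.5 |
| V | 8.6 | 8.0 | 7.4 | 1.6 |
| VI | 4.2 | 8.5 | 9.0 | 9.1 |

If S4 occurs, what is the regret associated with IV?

Best payoff under S4 is 9.1.
Regret = 9.1 − 1.5 = 7.6.

7.6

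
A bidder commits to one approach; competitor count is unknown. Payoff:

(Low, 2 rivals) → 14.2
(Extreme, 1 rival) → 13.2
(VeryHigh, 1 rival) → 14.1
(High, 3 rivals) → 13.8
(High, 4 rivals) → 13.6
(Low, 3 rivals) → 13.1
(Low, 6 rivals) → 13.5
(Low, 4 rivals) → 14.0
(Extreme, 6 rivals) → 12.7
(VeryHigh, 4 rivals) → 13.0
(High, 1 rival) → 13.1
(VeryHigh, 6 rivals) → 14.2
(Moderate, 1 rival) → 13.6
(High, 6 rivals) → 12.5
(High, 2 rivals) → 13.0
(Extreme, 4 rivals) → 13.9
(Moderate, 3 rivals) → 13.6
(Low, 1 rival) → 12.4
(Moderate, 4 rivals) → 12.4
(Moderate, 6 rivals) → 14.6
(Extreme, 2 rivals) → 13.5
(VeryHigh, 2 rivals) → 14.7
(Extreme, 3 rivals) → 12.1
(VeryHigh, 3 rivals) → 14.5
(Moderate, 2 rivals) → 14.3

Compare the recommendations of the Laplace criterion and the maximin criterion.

Row averages: Low=13.44, Moderate=13.7, High=13.2, VeryHigh=14.1, Extreme=13.08
Highest average = 14.1 → VeryHigh.
Row minima: Low=12.4, Moderate=12.4, High=12.5, VeryHigh=13.0, Extreme=12.1
Best worst-case = 13.0 → VeryHigh.

laplace → VeryHigh; maximin → VeryHigh (agree)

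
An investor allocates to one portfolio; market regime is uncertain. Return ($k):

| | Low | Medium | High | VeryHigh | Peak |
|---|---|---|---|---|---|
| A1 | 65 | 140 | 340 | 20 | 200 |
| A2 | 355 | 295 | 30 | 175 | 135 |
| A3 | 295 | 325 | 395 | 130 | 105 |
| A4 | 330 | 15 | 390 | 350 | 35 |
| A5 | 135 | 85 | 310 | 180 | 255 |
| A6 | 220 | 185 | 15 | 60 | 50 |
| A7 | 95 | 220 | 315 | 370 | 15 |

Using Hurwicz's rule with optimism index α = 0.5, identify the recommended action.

A3

A1: 0.5·340 + 0.5·20 = 180
A2: 0.5·355 + 0.5·30 = 192.5
A3: 0.5·395 + 0.5·105 = 250
A4: 0.5·390 + 0.5·15 = 202.5
A5: 0.5·310 + 0.5·85 = 197.5
A6: 0.5·220 + 0.5·15 = 117.5
A7: 0.5·370 + 0.5·15 = 192.5
Highest Hurwicz score = 250 → A3.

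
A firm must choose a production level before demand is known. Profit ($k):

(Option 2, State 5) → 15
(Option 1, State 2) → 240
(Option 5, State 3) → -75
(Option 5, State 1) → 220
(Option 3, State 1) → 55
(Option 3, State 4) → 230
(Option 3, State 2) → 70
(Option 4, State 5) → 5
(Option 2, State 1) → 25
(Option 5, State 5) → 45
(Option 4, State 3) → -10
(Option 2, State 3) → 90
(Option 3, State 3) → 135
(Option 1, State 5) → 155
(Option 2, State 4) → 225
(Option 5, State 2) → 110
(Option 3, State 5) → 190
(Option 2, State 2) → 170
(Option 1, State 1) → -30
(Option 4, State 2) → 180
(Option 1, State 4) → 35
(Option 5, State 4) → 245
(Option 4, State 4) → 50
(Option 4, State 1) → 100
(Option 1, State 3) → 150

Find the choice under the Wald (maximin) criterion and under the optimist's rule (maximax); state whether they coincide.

Row minima: Option 1=-30, Option 2=15, Option 3=55, Option 4=-10, Option 5=-75
Best worst-case = 55 → Option 3.
Row maxima: Option 1=240, Option 2=225, Option 3=230, Option 4=180, Option 5=245
Best best-case = 245 → Option 5.

maximin → Option 3; maximax → Option 5 (disagree)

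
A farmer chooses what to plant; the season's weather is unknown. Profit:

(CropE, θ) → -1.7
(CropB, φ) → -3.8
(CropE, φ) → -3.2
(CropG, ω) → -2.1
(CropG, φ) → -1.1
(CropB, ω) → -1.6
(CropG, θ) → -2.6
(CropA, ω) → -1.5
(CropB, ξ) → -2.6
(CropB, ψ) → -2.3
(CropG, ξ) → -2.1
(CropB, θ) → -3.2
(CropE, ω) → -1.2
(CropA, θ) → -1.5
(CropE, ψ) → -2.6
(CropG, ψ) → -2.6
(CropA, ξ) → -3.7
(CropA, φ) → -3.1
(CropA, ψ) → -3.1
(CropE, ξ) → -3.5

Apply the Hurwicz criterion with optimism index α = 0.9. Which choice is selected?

CropG

CropA: 0.9·(-1.5) + 0.1·(-3.7) = -1.72
CropG: 0.9·(-1.1) + 0.1·(-2.6) = -1.25
CropB: 0.9·(-1.6) + 0.1·(-3.8) = -1.82
CropE: 0.9·(-1.2) + 0.1·(-3.5) = -1.43
Highest Hurwicz score = -1.25 → CropG.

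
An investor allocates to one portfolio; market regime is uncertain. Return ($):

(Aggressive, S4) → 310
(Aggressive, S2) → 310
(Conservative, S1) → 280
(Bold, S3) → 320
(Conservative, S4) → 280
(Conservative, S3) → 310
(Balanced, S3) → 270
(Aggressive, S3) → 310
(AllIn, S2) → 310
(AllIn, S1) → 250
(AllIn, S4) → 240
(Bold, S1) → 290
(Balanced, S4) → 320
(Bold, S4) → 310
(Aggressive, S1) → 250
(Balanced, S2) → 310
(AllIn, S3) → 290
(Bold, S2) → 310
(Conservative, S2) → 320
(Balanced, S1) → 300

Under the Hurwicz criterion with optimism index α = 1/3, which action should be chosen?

Bold

Conservative: 1/3·320 + 2/3·280 = 880/3
Balanced: 1/3·320 + 2/3·270 = 860/3
Aggressive: 1/3·310 + 2/3·250 = 270
Bold: 1/3·320 + 2/3·290 = 300
AllIn: 1/3·310 + 2/3·240 = 790/3
Highest Hurwicz score = 300 → Bold.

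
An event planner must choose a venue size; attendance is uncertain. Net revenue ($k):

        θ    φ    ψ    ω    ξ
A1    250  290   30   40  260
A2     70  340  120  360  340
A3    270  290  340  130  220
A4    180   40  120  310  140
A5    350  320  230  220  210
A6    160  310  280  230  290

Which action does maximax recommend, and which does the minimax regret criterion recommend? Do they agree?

maximax → A2; minimax regret → A5 (disagree)

Row maxima: A1=290, A2=360, A3=340, A4=310, A5=350, A6=310
Best best-case = 360 → A2.
Column bests: θ=350, φ=340, ψ=340, ω=360, ξ=340.
A1 regrets: 100, 50, 310, 320, 80 → max 320
A2 regrets: 280, 0, 220, 0, 0 → max 280
A3 regrets: 80, 50, 0, 230, 120 → max 230
A4 regrets: 170, 300, 220, 50, 200 → max 300
A5 regrets: 0, 20, 110, 140, 130 → max 140
A6 regrets: 190, 30, 60, 130, 50 → max 190
Smallest max regret = 140 → A5.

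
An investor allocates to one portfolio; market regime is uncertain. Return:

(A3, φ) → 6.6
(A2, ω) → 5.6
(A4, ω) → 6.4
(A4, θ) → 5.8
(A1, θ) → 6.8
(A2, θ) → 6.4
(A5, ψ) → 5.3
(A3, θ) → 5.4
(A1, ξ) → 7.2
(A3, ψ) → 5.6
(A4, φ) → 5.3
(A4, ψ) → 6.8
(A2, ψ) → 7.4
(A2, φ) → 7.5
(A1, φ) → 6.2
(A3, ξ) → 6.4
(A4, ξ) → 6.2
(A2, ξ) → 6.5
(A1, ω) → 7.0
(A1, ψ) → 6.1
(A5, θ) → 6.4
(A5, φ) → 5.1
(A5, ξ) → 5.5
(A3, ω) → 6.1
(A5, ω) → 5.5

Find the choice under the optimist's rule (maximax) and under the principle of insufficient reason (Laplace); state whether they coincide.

maximax → A2; laplace → A2 (agree)

Row maxima: A1=7.2, A2=7.5, A3=6.6, A4=6.8, A5=6.4
Best best-case = 7.5 → A2.
Row averages: A1=6.66, A2=6.68, A3=6.02, A4=6.1, A5=5.56
Highest average = 6.68 → A2.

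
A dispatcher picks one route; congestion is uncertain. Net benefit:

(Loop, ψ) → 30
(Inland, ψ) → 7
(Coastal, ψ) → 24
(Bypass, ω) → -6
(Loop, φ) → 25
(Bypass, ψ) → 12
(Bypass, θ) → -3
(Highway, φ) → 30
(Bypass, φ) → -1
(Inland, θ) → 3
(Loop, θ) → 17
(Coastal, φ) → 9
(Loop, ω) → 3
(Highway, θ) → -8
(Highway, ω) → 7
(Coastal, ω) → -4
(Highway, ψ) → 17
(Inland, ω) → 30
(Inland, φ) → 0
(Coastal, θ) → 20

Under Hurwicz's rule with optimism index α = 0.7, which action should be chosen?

Bypass: 0.7·12 + 0.3·(-6) = 6.6
Inland: 0.7·30 + 0.3·0 = 21
Loop: 0.7·30 + 0.3·3 = 21.9
Coastal: 0.7·24 + 0.3·(-4) = 15.6
Highway: 0.7·30 + 0.3·(-8) = 18.6
Highest Hurwicz score = 21.9 → Loop.

Loop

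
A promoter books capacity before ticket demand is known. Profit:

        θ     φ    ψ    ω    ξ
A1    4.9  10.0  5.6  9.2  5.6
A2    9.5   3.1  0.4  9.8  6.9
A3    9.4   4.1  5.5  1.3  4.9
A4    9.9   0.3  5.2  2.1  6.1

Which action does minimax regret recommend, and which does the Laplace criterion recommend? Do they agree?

minimax regret → A1; laplace → A1 (agree)

Column bests: θ=9.9, φ=10.0, ψ=5.6, ω=9.8, ξ=6.9.
A1 regrets: 5.0, 0.0, 0.0, 0.6, 1.3 → max 5.0
A2 regrets: 0.4, 6.9, 5.2, 0.0, 0.0 → max 6.9
A3 regrets: 0.5, 5.9, 0.1, 8.5, 2.0 → max 8.5
A4 regrets: 0.0, 9.7, 0.4, 7.7, 0.8 → max 9.7
Smallest max regret = 5.0 → A1.
Row averages: A1=7.06, A2=5.94, A3=5.04, A4=4.72
Highest average = 7.06 → A1.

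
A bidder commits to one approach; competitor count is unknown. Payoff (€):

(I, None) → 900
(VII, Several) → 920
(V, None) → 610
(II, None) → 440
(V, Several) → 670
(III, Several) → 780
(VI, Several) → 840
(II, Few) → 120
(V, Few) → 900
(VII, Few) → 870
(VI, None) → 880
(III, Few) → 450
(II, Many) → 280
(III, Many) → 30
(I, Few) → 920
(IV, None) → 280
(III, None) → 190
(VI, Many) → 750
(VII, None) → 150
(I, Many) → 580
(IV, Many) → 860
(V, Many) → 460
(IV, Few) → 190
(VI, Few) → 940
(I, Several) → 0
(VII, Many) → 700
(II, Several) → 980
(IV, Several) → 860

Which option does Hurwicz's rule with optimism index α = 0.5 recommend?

VI

I: 0.5·920 + 0.5·0 = 460
II: 0.5·980 + 0.5·120 = 550
III: 0.5·780 + 0.5·30 = 405
IV: 0.5·860 + 0.5·190 = 525
V: 0.5·900 + 0.5·460 = 680
VI: 0.5·940 + 0.5·750 = 845
VII: 0.5·920 + 0.5·150 = 535
Highest Hurwicz score = 845 → VI.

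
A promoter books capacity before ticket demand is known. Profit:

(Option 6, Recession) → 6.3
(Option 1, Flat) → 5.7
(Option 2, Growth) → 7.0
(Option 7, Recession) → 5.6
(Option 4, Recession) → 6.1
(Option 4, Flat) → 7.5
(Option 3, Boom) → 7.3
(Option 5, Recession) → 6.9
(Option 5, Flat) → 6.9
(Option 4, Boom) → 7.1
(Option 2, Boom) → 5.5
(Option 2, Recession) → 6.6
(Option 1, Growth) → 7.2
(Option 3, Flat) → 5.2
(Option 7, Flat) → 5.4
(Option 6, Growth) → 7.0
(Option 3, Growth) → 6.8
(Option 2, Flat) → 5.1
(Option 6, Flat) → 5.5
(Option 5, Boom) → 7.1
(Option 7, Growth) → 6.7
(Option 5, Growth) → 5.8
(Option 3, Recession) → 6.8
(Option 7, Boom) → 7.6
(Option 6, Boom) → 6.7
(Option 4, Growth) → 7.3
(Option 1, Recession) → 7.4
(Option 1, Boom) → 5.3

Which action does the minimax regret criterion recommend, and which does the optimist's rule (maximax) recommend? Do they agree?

Column bests: Recession=7.4, Flat=7.5, Growth=7.3, Boom=7.6.
Option 1 regrets: 0.0, 1.8, 0.1, 2.3 → max 2.3
Option 2 regrets: 0.8, 2.4, 0.3, 2.1 → max 2.4
Option 3 regrets: 0.6, 2.3, 0.5, 0.3 → max 2.3
Option 4 regrets: 1.3, 0.0, 0.0, 0.5 → max 1.3
Option 5 regrets: 0.5, 0.6, 1.5, 0.5 → max 1.5
Option 6 regrets: 1.1, 2.0, 0.3, 0.9 → max 2.0
Option 7 regrets: 1.8, 2.1, 0.6, 0.0 → max 2.1
Smallest max regret = 1.3 → Option 4.
Row maxima: Option 1=7.4, Option 2=7.0, Option 3=7.3, Option 4=7.5, Option 5=7.1, Option 6=7.0, Option 7=7.6
Best best-case = 7.6 → Option 7.

minimax regret → Option 4; maximax → Option 7 (disagree)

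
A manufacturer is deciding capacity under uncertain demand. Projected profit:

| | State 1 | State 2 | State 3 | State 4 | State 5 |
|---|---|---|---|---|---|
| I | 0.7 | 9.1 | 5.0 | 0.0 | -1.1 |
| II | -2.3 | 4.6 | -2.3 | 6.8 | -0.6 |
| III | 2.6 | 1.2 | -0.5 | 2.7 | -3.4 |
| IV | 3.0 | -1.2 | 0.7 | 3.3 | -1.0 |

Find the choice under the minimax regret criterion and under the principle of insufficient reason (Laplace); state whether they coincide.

minimax regret → I; laplace → I (agree)

Column bests: State 1=3.0, State 2=9.1, State 3=5.0, State 4=6.8, State 5=-0.6.
I regrets: 2.3, 0.0, 0.0, 6.8, 0.5 → max 6.8
II regrets: 5.3, 4.5, 7.3, 0.0, 0.0 → max 7.3
III regrets: 0.4, 7.9, 5.5, 4.1, 2.8 → max 7.9
IV regrets: 0.0, 10.3, 4.3, 3.5, 0.4 → max 10.3
Smallest max regret = 6.8 → I.
Row averages: I=2.74, II=1.24, III=0.52, IV=0.96
Highest average = 2.74 → I.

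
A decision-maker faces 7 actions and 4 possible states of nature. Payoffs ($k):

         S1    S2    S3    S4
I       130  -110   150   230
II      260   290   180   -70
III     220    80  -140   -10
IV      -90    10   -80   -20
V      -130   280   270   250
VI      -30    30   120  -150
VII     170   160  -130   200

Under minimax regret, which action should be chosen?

II

Column bests: S1=260, S2=290, S3=270, S4=250.
I regrets: 130, 400, 120, 20 → max 400
II regrets: 0, 0, 90, 320 → max 320
III regrets: 40, 210, 410, 260 → max 410
IV regrets: 350, 280, 350, 270 → max 350
V regrets: 390, 10, 0, 0 → max 390
VI regrets: 290, 260, 150, 400 → max 400
VII regrets: 90, 130, 400, 50 → max 400
Smallest max regret = 320 → II.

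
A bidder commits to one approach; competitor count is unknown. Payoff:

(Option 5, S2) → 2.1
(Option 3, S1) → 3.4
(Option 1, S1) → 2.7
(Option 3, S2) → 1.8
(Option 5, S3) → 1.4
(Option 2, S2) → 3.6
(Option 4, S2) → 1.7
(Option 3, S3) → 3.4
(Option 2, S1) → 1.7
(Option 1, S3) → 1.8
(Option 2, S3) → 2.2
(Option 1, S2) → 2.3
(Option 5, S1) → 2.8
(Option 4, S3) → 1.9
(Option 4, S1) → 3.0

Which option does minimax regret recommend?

Column bests: S1=3.4, S2=3.6, S3=3.4.
Option 1 regrets: 0.7, 1.3, 1.6 → max 1.6
Option 2 regrets: 1.7, 0.0, 1.2 → max 1.7
Option 3 regrets: 0.0, 1.8, 0.0 → max 1.8
Option 4 regrets: 0.4, 1.9, 1.5 → max 1.9
Option 5 regrets: 0.6, 1.5, 2.0 → max 2.0
Smallest max regret = 1.6 → Option 1.

Option 1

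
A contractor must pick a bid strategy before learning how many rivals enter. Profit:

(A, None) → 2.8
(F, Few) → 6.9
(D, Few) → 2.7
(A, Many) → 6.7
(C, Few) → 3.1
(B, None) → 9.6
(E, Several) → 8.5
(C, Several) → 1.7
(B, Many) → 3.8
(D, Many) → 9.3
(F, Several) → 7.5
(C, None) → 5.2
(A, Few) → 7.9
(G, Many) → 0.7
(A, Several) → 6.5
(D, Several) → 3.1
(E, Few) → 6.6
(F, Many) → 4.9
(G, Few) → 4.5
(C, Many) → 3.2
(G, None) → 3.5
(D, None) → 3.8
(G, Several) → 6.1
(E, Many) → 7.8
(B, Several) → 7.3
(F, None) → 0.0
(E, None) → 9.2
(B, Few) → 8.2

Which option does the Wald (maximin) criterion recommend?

E

Row minima: A=2.8, B=3.8, C=1.7, D=2.7, E=6.6, F=0.0, G=0.7
Best worst-case = 6.6 → E.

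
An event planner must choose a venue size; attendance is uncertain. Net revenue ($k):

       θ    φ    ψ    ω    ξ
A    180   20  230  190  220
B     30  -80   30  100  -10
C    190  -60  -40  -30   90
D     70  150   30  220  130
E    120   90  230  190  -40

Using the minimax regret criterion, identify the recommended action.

A

Column bests: θ=190, φ=150, ψ=230, ω=220, ξ=220.
A regrets: 10, 130, 0, 30, 0 → max 130
B regrets: 160, 230, 200, 120, 230 → max 230
C regrets: 0, 210, 270, 250, 130 → max 270
D regrets: 120, 0, 200, 0, 90 → max 200
E regrets: 70, 60, 0, 30, 260 → max 260
Smallest max regret = 130 → A.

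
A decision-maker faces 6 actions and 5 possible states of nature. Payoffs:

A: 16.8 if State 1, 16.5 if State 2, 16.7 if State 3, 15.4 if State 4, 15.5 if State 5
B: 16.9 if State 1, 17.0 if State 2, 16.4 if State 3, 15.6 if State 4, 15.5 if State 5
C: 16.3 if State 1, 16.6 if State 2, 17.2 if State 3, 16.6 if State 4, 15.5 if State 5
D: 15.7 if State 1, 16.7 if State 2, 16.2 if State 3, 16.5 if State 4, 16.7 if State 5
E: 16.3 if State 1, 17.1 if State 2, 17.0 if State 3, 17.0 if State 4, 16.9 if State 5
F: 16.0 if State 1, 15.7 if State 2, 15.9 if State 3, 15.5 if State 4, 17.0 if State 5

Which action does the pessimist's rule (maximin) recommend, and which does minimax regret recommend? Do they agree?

Row minima: A=15.4, B=15.5, C=15.5, D=15.7, E=16.3, F=15.5
Best worst-case = 16.3 → E.
Column bests: State 1=16.9, State 2=17.1, State 3=17.2, State 4=17.0, State 5=17.0.
A regrets: 0.1, 0.6, 0.5, 1.6, 1.5 → max 1.6
B regrets: 0.0, 0.1, 0.8, 1.4, 1.5 → max 1.5
C regrets: 0.6, 0.5, 0.0, 0.4, 1.5 → max 1.5
D regrets: 1.2, 0.4, 1.0, 0.5, 0.3 → max 1.2
E regrets: 0.6, 0.0, 0.2, 0.0, 0.1 → max 0.6
F regrets: 0.9, 1.4, 1.3, 1.5, 0.0 → max 1.5
Smallest max regret = 0.6 → E.

maximin → E; minimax regret → E (agree)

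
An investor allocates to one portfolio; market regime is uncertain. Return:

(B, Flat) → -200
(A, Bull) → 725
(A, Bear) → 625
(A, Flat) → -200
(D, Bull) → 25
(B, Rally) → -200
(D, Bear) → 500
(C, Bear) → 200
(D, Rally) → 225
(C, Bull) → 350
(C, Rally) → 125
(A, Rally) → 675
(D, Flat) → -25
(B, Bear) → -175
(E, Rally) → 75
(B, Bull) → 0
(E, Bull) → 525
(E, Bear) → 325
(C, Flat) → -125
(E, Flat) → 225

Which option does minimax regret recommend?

A

Column bests: Bear=625, Flat=225, Bull=725, Rally=675.
A regrets: 0, 425, 0, 0 → max 425
B regrets: 800, 425, 725, 875 → max 875
C regrets: 425, 350, 375, 550 → max 550
D regrets: 125, 250, 700, 450 → max 700
E regrets: 300, 0, 200, 600 → max 600
Smallest max regret = 425 → A.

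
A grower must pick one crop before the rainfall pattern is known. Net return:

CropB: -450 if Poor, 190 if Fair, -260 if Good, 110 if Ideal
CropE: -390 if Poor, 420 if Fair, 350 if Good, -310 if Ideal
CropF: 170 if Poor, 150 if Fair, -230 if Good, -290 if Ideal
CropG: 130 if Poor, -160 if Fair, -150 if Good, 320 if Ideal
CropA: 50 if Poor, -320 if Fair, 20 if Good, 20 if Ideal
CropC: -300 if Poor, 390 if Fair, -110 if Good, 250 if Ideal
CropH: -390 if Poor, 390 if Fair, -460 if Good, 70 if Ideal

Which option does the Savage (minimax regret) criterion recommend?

CropC

Column bests: Poor=170, Fair=420, Good=350, Ideal=320.
CropB regrets: 620, 230, 610, 210 → max 620
CropE regrets: 560, 0, 0, 630 → max 630
CropF regrets: 0, 270, 580, 610 → max 610
CropG regrets: 40, 580, 500, 0 → max 580
CropA regrets: 120, 740, 330, 300 → max 740
CropC regrets: 470, 30, 460, 70 → max 470
CropH regrets: 560, 30, 810, 250 → max 810
Smallest max regret = 470 → CropC.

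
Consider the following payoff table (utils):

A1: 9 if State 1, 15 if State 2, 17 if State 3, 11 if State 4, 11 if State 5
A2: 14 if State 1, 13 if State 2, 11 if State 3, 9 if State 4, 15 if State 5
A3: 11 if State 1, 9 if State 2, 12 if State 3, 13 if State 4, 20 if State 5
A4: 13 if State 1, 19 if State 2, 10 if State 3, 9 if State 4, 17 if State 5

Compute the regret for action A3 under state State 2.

10

Best payoff under State 2 is 19.
Regret = 19 − 9 = 10.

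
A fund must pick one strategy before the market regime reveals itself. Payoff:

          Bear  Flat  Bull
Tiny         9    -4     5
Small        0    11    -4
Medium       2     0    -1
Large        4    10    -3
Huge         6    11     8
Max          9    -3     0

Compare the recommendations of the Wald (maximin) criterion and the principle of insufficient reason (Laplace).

Row minima: Tiny=-4, Small=-4, Medium=-1, Large=-3, Huge=6, Max=-3
Best worst-case = 6 → Huge.
Row averages: Tiny=10/3, Small=7/3, Medium=1/3, Large=11/3, Huge=25/3, Max=2
Highest average = 25/3 → Huge.

maximin → Huge; laplace → Huge (agree)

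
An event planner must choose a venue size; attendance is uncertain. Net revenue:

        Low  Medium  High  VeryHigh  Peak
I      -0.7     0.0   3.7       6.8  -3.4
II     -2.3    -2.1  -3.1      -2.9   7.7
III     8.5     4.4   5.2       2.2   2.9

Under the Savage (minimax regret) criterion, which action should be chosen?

Column bests: Low=8.5, Medium=4.4, High=5.2, VeryHigh=6.8, Peak=7.7.
I regrets: 9.2, 4.4, 1.5, 0.0, 11.1 → max 11.1
II regrets: 10.8, 6.5, 8.3, 9.7, 0.0 → max 10.8
III regrets: 0.0, 0.0, 0.0, 4.6, 4.8 → max 4.8
Smallest max regret = 4.8 → III.

III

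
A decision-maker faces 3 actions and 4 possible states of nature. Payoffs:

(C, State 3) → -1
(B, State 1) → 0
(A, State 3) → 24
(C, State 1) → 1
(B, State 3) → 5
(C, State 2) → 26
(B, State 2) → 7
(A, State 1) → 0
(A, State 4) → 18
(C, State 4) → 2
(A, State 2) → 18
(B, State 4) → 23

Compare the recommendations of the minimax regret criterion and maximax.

Column bests: State 1=1, State 2=26, State 3=24, State 4=23.
A regrets: 1, 8, 0, 5 → max 8
B regrets: 1, 19, 19, 0 → max 19
C regrets: 0, 0, 25, 21 → max 25
Smallest max regret = 8 → A.
Row maxima: A=24, B=23, C=26
Best best-case = 26 → C.

minimax regret → A; maximax → C (disagree)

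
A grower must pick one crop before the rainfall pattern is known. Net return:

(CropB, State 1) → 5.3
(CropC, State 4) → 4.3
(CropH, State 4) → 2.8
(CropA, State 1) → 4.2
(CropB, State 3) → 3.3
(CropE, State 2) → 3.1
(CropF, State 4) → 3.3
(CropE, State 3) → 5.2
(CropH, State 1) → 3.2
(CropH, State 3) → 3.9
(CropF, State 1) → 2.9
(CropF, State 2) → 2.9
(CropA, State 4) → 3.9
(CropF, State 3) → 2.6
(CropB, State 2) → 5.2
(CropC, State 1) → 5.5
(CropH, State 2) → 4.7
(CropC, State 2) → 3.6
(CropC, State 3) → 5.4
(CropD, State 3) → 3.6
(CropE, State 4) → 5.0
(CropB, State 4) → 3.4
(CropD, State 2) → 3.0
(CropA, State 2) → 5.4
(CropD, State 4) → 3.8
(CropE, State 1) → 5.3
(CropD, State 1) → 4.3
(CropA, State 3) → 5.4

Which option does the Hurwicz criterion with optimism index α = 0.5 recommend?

CropD: 0.5·4.3 + 0.5·3.0 = 3.65
CropF: 0.5·3.3 + 0.5·2.6 = 2.95
CropE: 0.5·5.3 + 0.5·3.1 = 4.2
CropB: 0.5·5.3 + 0.5·3.3 = 4.3
CropH: 0.5·4.7 + 0.5·2.8 = 3.75
CropA: 0.5·5.4 + 0.5·3.9 = 4.65
CropC: 0.5·5.5 + 0.5·3.6 = 4.55
Highest Hurwicz score = 4.65 → CropA.

CropA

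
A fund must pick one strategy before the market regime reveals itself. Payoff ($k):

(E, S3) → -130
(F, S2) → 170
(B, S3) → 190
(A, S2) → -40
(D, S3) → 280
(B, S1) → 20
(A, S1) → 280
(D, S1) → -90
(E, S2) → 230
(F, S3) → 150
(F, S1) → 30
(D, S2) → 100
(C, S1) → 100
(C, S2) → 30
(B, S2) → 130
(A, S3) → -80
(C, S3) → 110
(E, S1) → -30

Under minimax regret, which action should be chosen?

Column bests: S1=280, S2=230, S3=280.
A regrets: 0, 270, 360 → max 360
B regrets: 260, 100, 90 → max 260
C regrets: 180, 200, 170 → max 200
D regrets: 370, 130, 0 → max 370
E regrets: 310, 0, 410 → max 410
F regrets: 250, 60, 130 → max 250
Smallest max regret = 200 → C.

C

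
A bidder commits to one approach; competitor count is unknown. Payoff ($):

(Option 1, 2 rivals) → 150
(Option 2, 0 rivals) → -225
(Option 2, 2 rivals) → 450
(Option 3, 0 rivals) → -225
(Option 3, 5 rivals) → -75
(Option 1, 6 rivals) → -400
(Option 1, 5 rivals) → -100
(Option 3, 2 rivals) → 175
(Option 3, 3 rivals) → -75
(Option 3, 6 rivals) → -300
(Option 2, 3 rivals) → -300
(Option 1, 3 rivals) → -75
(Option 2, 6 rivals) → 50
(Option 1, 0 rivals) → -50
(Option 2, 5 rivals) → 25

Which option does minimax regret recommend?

Column bests: 0 rivals=-50, 2 rivals=450, 3 rivals=-75, 5 rivals=25, 6 rivals=50.
Option 1 regrets: 0, 300, 0, 125, 450 → max 450
Option 2 regrets: 175, 0, 225, 0, 0 → max 225
Option 3 regrets: 175, 275, 0, 100, 350 → max 350
Smallest max regret = 225 → Option 2.

Option 2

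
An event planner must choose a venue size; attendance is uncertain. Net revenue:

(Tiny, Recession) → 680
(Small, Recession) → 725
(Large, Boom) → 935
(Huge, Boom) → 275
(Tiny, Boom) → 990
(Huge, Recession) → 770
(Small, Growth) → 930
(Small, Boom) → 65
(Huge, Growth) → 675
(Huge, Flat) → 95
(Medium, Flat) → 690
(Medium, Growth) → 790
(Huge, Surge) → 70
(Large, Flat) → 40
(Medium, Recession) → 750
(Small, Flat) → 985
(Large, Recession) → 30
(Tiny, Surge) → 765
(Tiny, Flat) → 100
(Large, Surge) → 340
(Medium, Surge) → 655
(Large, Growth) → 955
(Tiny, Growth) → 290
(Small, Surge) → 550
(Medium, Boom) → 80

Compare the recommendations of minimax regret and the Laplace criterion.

minimax regret → Tiny; laplace → Small (disagree)

Column bests: Recession=770, Flat=985, Growth=955, Boom=990, Surge=765.
Tiny regrets: 90, 885, 665, 0, 0 → max 885
Small regrets: 45, 0, 25, 925, 215 → max 925
Medium regrets: 20, 295, 165, 910, 110 → max 910
Large regrets: 740, 945, 0, 55, 425 → max 945
Huge regrets: 0, 890, 280, 715, 695 → max 890
Smallest max regret = 885 → Tiny.
Row averages: Tiny=565, Small=651, Medium=593, Large=460, Huge=377
Highest average = 651 → Small.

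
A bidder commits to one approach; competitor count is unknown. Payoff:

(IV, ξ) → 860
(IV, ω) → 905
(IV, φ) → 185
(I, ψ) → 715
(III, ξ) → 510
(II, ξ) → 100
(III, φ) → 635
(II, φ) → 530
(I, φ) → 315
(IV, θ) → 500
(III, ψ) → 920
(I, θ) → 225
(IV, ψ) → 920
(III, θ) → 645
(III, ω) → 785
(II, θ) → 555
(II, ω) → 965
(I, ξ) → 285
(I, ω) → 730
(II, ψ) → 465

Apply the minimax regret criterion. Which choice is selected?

III

Column bests: θ=645, φ=635, ψ=920, ω=965, ξ=860.
I regrets: 420, 320, 205, 235, 575 → max 575
II regrets: 90, 105, 455, 0, 760 → max 760
III regrets: 0, 0, 0, 180, 350 → max 350
IV regrets: 145, 450, 0, 60, 0 → max 450
Smallest max regret = 350 → III.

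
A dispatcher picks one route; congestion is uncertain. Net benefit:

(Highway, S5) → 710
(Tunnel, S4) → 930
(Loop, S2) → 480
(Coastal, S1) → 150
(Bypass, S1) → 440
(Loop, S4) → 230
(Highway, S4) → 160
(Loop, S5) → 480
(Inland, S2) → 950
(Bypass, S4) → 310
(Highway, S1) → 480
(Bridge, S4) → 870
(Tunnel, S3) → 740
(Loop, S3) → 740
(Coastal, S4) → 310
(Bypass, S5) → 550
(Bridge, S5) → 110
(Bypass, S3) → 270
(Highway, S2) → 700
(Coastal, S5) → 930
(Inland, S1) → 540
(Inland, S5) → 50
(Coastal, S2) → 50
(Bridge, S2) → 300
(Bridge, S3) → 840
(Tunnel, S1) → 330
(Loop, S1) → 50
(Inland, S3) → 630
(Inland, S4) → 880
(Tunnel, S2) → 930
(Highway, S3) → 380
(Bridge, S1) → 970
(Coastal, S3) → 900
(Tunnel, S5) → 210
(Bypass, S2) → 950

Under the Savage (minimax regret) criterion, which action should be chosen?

Column bests: S1=970, S2=950, S3=900, S4=930, S5=930.
Loop regrets: 920, 470, 160, 700, 450 → max 920
Inland regrets: 430, 0, 270, 50, 880 → max 880
Bypass regrets: 530, 0, 630, 620, 380 → max 630
Tunnel regrets: 640, 20, 160, 0, 720 → max 720
Coastal regrets: 820, 900, 0, 620, 0 → max 900
Highway regrets: 490, 250, 520, 770, 220 → max 770
Bridge regrets: 0, 650, 60, 60, 820 → max 820
Smallest max regret = 630 → Bypass.

Bypass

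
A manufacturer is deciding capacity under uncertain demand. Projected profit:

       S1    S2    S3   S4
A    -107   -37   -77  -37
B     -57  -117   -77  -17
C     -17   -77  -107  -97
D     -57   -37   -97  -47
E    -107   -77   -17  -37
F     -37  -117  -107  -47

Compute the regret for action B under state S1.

Best payoff under S1 is -17.
Regret = -17 − (-57) = 40.

40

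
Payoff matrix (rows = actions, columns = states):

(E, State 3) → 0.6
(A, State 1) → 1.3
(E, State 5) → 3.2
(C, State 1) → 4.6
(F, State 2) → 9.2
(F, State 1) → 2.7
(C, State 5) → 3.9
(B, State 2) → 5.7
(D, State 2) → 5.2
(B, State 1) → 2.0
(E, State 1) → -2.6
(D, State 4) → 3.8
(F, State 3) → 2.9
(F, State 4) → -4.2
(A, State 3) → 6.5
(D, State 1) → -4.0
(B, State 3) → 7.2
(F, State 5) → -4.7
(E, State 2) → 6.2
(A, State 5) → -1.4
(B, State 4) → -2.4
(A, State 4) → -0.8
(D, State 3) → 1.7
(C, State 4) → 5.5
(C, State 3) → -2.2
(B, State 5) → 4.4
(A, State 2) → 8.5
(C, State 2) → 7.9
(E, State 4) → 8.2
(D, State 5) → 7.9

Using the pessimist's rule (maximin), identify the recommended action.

Row minima: A=-1.4, B=-2.4, C=-2.2, D=-4.0, E=-2.6, F=-4.7
Best worst-case = -1.4 → A.

A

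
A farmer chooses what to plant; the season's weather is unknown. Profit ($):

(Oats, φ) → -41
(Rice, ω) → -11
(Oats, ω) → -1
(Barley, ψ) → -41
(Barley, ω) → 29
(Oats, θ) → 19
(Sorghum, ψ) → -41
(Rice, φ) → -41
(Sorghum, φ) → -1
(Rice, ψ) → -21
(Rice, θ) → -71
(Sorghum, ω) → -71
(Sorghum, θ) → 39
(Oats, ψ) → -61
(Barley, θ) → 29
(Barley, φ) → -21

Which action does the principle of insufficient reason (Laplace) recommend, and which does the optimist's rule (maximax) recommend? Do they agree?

laplace → Barley; maximax → Sorghum (disagree)

Row averages: Oats=-21, Rice=-36, Sorghum=-18.5, Barley=-1
Highest average = -1 → Barley.
Row maxima: Oats=19, Rice=-11, Sorghum=39, Barley=29
Best best-case = 39 → Sorghum.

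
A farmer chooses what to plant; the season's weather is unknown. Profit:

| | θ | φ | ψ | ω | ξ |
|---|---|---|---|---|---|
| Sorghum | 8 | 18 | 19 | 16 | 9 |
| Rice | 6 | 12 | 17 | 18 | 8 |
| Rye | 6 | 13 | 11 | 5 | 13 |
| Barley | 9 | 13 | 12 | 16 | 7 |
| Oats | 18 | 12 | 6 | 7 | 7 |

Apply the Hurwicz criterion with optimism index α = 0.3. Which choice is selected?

Sorghum

Sorghum: 0.3·19 + 0.7·8 = 11.3
Rice: 0.3·18 + 0.7·6 = 9.6
Rye: 0.3·13 + 0.7·5 = 7.4
Barley: 0.3·16 + 0.7·7 = 9.7
Oats: 0.3·18 + 0.7·6 = 9.6
Highest Hurwicz score = 11.3 → Sorghum.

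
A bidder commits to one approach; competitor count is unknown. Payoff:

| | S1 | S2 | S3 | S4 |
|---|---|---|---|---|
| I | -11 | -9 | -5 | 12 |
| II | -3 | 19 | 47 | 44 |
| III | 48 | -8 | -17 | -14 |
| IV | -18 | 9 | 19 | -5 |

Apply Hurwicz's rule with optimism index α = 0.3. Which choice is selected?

II

I: 0.3·12 + 0.7·(-11) = -4.1
II: 0.3·47 + 0.7·(-3) = 12
III: 0.3·48 + 0.7·(-17) = 2.5
IV: 0.3·19 + 0.7·(-18) = -6.9
Highest Hurwicz score = 12 → II.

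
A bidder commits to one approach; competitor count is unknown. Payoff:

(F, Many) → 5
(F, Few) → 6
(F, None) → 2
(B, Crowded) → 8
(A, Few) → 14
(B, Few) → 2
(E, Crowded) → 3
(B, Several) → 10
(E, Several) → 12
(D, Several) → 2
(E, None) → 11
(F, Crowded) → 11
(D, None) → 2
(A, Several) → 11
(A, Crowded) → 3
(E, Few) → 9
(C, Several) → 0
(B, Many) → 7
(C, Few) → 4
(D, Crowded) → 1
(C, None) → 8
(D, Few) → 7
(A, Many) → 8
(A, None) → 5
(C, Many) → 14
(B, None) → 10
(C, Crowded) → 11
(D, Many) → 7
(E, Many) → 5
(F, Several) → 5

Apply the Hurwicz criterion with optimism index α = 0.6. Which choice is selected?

A

A: 0.6·14 + 0.4·3 = 9.6
B: 0.6·10 + 0.4·2 = 6.8
C: 0.6·14 + 0.4·0 = 8.4
D: 0.6·7 + 0.4·1 = 4.6
E: 0.6·12 + 0.4·3 = 8.4
F: 0.6·11 + 0.4·2 = 7.4
Highest Hurwicz score = 9.6 → A.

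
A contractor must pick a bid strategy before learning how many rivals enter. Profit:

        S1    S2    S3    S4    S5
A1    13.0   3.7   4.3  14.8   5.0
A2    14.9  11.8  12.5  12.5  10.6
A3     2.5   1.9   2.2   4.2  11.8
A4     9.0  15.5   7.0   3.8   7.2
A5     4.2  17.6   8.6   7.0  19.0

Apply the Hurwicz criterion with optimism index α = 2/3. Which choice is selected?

A1: 2/3·14.8 + 1/3·3.7 = 11.1
A2: 2/3·14.9 + 1/3·10.6 = 202/15
A3: 2/3·11.8 + 1/3·1.9 = 8.5
A4: 2/3·15.5 + 1/3·3.8 = 11.6
A5: 2/3·19.0 + 1/3·4.2 = 211/15
Highest Hurwicz score = 211/15 → A5.

A5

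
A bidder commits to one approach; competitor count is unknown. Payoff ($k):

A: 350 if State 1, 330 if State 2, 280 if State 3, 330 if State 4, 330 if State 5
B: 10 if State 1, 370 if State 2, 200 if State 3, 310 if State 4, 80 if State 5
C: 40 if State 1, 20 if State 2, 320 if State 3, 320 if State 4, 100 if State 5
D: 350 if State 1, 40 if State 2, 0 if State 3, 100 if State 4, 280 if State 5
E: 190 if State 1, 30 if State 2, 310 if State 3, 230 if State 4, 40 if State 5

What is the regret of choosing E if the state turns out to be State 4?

Best payoff under State 4 is 330.
Regret = 330 − 230 = 100.

100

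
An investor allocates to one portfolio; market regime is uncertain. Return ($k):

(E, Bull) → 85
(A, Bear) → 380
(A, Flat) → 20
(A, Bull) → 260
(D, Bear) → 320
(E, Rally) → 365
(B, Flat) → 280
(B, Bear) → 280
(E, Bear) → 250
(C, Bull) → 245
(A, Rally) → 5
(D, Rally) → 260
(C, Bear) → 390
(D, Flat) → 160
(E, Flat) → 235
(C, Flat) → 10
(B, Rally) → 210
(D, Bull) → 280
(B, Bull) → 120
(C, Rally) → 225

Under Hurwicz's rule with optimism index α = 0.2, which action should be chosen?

A: 0.2·380 + 0.8·5 = 80
B: 0.2·280 + 0.8·120 = 152
C: 0.2·390 + 0.8·10 = 86
D: 0.2·320 + 0.8·160 = 192
E: 0.2·365 + 0.8·85 = 141
Highest Hurwicz score = 192 → D.

D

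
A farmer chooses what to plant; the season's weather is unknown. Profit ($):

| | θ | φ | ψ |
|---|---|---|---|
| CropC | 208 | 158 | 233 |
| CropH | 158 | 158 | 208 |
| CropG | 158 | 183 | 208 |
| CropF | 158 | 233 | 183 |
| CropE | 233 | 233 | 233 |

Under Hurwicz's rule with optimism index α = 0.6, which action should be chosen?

CropC: 0.6·233 + 0.4·158 = 203
CropH: 0.6·208 + 0.4·158 = 188
CropG: 0.6·208 + 0.4·158 = 188
CropF: 0.6·233 + 0.4·158 = 203
CropE: 0.6·233 + 0.4·233 = 233
Highest Hurwicz score = 233 → CropE.

CropE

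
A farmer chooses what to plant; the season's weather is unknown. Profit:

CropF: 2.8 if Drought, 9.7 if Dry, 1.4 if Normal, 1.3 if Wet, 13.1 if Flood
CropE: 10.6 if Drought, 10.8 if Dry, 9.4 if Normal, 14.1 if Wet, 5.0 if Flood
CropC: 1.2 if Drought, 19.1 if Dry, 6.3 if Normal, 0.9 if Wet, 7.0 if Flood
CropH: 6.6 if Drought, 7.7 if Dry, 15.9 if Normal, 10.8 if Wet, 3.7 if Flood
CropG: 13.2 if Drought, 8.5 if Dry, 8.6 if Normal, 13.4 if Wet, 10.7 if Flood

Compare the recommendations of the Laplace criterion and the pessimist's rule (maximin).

laplace → CropG; maximin → CropG (agree)

Row averages: CropF=5.66, CropE=9.98, CropC=6.9, CropH=8.94, CropG=10.88
Highest average = 10.88 → CropG.
Row minima: CropF=1.3, CropE=5.0, CropC=0.9, CropH=3.7, CropG=8.5
Best worst-case = 8.5 → CropG.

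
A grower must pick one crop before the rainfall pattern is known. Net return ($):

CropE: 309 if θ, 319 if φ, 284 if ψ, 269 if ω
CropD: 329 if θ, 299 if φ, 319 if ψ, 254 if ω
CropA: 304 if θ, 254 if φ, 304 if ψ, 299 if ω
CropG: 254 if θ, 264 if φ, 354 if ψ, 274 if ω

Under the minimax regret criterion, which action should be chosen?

CropD

Column bests: θ=329, φ=319, ψ=354, ω=299.
CropE regrets: 20, 0, 70, 30 → max 70
CropD regrets: 0, 20, 35, 45 → max 45
CropA regrets: 25, 65, 50, 0 → max 65
CropG regrets: 75, 55, 0, 25 → max 75
Smallest max regret = 45 → CropD.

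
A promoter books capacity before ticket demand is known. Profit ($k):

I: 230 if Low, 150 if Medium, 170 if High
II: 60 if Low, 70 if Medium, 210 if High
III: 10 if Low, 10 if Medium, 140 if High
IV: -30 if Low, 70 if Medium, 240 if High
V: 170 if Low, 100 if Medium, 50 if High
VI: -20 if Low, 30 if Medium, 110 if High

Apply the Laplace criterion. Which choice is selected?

I

Row averages: I=550/3, II=340/3, III=160/3, IV=280/3, V=320/3, VI=40
Highest average = 550/3 → I.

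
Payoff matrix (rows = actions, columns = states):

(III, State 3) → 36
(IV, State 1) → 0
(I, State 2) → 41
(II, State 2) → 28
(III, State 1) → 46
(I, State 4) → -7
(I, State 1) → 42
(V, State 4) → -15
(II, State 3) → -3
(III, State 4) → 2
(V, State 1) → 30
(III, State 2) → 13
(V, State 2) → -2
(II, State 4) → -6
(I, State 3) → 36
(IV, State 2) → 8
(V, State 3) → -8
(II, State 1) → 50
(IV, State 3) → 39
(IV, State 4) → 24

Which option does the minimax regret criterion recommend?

III

Column bests: State 1=50, State 2=41, State 3=39, State 4=24.
I regrets: 8, 0, 3, 31 → max 31
II regrets: 0, 13, 42, 30 → max 42
III regrets: 4, 28, 3, 22 → max 28
IV regrets: 50, 33, 0, 0 → max 50
V regrets: 20, 43, 47, 39 → max 47
Smallest max regret = 28 → III.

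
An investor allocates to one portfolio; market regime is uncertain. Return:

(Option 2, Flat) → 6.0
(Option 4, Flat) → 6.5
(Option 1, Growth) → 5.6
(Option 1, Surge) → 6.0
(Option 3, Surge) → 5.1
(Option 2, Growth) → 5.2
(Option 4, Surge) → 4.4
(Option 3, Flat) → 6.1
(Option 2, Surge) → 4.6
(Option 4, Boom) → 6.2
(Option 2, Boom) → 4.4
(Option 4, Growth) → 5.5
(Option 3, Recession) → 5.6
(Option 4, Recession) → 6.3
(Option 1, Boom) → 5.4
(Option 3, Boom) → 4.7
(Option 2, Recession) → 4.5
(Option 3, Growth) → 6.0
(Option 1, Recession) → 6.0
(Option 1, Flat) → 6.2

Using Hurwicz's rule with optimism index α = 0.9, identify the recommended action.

Option 1: 0.9·6.2 + 0.1·5.4 = 6.12
Option 2: 0.9·6.0 + 0.1·4.4 = 5.84
Option 3: 0.9·6.1 + 0.1·4.7 = 5.96
Option 4: 0.9·6.5 + 0.1·4.4 = 6.29
Highest Hurwicz score = 6.29 → Option 4.

Option 4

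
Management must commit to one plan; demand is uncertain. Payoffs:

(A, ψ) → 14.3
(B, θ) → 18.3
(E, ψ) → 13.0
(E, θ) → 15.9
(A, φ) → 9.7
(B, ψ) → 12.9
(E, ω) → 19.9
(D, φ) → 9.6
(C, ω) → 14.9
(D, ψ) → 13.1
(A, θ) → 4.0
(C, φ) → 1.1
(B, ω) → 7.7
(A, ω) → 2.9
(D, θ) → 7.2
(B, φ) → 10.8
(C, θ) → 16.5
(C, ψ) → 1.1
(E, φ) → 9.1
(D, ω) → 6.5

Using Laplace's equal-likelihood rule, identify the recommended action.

Row averages: A=7.725, B=12.425, C=8.4, D=9.1, E=14.475
Highest average = 14.475 → E.

E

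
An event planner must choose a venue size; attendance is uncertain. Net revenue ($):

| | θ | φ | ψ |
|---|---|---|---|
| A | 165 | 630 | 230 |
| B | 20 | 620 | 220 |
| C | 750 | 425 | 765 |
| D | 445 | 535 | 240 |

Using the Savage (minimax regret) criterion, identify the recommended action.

Column bests: θ=750, φ=630, ψ=765.
A regrets: 585, 0, 535 → max 585
B regrets: 730, 10, 545 → max 730
C regrets: 0, 205, 0 → max 205
D regrets: 305, 95, 525 → max 525
Smallest max regret = 205 → C.

C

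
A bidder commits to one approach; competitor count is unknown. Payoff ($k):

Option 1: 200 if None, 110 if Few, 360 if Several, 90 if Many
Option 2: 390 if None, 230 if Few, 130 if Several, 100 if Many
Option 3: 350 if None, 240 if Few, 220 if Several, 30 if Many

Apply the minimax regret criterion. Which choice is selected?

Option 3

Column bests: None=390, Few=240, Several=360, Many=100.
Option 1 regrets: 190, 130, 0, 10 → max 190
Option 2 regrets: 0, 10, 230, 0 → max 230
Option 3 regrets: 40, 0, 140, 70 → max 140
Smallest max regret = 140 → Option 3.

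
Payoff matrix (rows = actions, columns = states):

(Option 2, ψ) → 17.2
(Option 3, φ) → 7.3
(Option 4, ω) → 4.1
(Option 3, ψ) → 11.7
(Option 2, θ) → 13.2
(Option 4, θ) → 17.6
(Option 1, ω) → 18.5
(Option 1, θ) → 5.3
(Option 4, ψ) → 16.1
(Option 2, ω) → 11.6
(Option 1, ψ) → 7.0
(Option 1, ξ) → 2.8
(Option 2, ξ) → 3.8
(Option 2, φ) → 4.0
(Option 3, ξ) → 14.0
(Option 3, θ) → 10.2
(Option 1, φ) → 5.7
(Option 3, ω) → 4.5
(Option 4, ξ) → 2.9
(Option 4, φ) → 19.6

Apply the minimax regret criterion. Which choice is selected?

Option 1

Column bests: θ=17.6, φ=19.6, ψ=17.2, ω=18.5, ξ=14.0.
Option 1 regrets: 12.3, 13.9, 10.2, 0.0, 11.2 → max 13.9
Option 2 regrets: 4.4, 15.6, 0.0, 6.9, 10.2 → max 15.6
Option 3 regrets: 7.4, 12.3, 5.5, 14.0, 0.0 → max 14.0
Option 4 regrets: 0.0, 0.0, 1.1, 14.4, 11.1 → max 14.4
Smallest max regret = 13.9 → Option 1.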